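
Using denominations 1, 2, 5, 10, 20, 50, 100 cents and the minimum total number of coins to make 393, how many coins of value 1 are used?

1

Use the largest denomination that fits, subtract, and repeat.
393 − 3×100→93 − 1×50→43 − 2×20→3 − 1×2→1 − 1×1→0
Count of 1: 1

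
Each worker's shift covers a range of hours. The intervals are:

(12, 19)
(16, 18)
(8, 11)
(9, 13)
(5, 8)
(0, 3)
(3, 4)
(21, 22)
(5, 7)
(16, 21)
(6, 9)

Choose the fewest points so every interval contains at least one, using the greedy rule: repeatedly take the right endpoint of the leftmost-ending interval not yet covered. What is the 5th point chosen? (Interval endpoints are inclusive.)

22

By right end: [0,3]  [3,4]  [5,7]  [5,8]  [6,9]  [8,11]  [9,13]  [16,18]  [12,19]  [16,21]  [21,22]
[0,3] uncovered → point at 3; [5,7] uncovered → point at 7; [8,11] uncovered → point at 11; [16,18] uncovered → point at 18; [21,22] uncovered → point at 22.
Points: 3, 7, 11, 18, 22 (5 total).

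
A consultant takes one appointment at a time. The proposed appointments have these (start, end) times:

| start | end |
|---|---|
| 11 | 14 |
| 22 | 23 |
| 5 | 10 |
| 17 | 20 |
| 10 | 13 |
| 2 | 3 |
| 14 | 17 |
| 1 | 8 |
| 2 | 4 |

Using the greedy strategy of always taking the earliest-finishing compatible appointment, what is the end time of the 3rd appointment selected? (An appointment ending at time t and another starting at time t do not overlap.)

Sort by end time and greedily take each interval whose start is ≥ the last chosen end.
Sorted by end: (2,3)  (2,4)  (1,8)  (5,10)  (10,13)  (11,14)  (14,17)  (17,20)  (22,23)
take (2,3); take (5,10); take (10,13); take (14,17); take (17,20); take (22,23).
Selected: (2,3) (5,10) (10,13) (14,17) (17,20) (22,23)

13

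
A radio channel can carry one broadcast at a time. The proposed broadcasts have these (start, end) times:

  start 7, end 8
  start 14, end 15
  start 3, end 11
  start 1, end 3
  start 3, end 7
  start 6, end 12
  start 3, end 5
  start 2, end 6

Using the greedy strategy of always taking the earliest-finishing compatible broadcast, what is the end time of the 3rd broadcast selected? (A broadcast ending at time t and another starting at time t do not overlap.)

8

By end time: (1,3), (3,5), (2,6), (3,7), (7,8), (3,11), (6,12), (14,15).
Pick (1,3); next start ≥ 3 → (3,5); next start ≥ 5 → (7,8); next start ≥ 8 → (14,15).
Selected: (1,3) (3,5) (7,8) (14,15)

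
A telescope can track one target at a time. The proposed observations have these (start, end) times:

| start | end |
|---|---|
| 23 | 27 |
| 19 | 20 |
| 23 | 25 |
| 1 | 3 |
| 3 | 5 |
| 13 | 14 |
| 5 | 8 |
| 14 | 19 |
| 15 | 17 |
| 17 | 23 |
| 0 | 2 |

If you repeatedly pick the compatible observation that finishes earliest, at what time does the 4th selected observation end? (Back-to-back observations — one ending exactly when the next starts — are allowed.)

Sort by end time and greedily take each interval whose start is ≥ the last chosen end.
Sorted by end: (0,2)  (1,3)  (3,5)  (5,8)  (13,14)  (15,17)  (14,19)  (19,20)  (17,23)  (23,25)  (23,27)
take (0,2); skip (1,3); take (3,5); take (5,8); take (13,14); take (15,17); take (19,20); take (23,25).
Selected: (0,2) (3,5) (5,8) (13,14) (15,17) (19,20) (23,25)

14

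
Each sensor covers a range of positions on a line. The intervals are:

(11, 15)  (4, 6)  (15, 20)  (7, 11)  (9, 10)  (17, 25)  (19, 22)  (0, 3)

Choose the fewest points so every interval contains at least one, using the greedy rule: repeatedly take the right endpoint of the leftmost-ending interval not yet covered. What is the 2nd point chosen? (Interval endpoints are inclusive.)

By right end: [0,3]  [4,6]  [9,10]  [7,11]  [11,15]  [15,20]  [19,22]  [17,25]
[0,3] uncovered → point at 3; [4,6] uncovered → point at 6; [9,10] uncovered → point at 10; [11,15] uncovered → point at 15; [19,22] uncovered → point at 22.
Points: 3, 6, 10, 15, 22 (5 total).

6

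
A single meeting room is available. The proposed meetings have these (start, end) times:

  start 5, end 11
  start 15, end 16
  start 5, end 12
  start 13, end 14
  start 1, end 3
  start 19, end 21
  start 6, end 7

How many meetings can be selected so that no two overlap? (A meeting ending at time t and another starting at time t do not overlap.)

5

Sort by end time and greedily take each interval whose start is ≥ the last chosen end.
Sorted by end: (1,3)  (6,7)  (5,11)  (5,12)  (13,14)  (15,16)  (19,21)
take (1,3); take (6,7); take (13,14); take (15,16); take (19,21).
Selected 5 meetings.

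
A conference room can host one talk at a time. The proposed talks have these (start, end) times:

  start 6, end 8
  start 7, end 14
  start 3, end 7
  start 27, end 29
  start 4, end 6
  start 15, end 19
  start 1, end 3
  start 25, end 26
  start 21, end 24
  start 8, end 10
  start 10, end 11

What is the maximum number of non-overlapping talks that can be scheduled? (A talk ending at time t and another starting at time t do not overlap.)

Sort by end time and greedily take each interval whose start is ≥ the last chosen end.
Sorted by end: (1,3)  (4,6)  (3,7)  (6,8)  (8,10)  (10,11)  (7,14)  (15,19)  (21,24)  (25,26)  (27,29)
take (1,3); take (4,6); take (6,8); take (8,10); take (10,11); skip (7,14); take (15,19); take (21,24); take (25,26); take (27,29).
Selected 9 talks.

9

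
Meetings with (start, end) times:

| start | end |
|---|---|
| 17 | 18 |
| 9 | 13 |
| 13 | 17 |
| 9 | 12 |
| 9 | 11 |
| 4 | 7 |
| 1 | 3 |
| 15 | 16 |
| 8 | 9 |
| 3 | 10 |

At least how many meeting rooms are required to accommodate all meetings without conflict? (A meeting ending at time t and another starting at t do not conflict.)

4

Count concurrent intervals with a sweep; the peak is the room count.
Events (time:±→running): 1:+→1 3:-→0 3:+→1 4:+→2 7:-→1 8:+→2 9:-→1 9:+→2 9:+→3 9:+→4 … peak 4.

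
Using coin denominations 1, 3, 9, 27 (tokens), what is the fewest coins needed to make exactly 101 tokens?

Greedy: take as many of the largest coin as possible, then repeat with the remainder.
101 = 3×27 + 2×9 + 2×1
Total coins = 3 + 2 + 2 = 7

7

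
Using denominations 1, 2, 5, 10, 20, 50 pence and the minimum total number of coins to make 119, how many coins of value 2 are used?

Greedy: take as many of the largest coin as possible, then repeat with the remainder.
119 − 2×50→19 − 1×10→9 − 1×5→4 − 2×2→0
Count of 2: 2

2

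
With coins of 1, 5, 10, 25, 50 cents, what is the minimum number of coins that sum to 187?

7

Use the largest denomination that fits, subtract, and repeat.
187 = 3×50 + 1×25 + 1×10 + 2×1
Total coins = 3 + 1 + 1 + 2 = 7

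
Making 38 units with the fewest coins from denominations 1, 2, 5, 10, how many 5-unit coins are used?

1

38 = 3×10 + 1×5 + 1×2 + 1×1
Count of 5: 1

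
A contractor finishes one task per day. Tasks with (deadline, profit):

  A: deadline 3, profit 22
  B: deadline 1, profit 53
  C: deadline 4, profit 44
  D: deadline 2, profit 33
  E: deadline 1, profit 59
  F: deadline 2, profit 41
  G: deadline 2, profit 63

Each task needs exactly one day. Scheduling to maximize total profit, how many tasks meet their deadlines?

Take jobs in profit order; each goes to the latest open slot no later than its deadline.
By profit: G(d2,63), E(d1,59), B(d1,53), C(d4,44), F(d2,41), D(d2,33), A(d3,22)
G→slot 2; E→slot 1; B skipped; C→slot 4; F skipped; D skipped; A→slot 3.
4 of 7 scheduled.

4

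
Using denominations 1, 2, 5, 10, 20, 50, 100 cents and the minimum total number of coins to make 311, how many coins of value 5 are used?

0

311 = 3×100 + 1×10 + 1×1
Count of 5: 0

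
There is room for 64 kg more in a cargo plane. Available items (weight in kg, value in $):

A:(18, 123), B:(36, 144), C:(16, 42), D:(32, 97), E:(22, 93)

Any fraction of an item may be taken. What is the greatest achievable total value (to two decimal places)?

312.00

Greedy by value/weight ratio, highest first.
Order: A (123/18=6.83) > E (93/22=4.23) > B (144/36=4.00) > D (97/32=3.03) > C (42/16=2.62)
Fill: take A (18 @ 123) → take E (22 @ 93) → take 24/36 of B → 96.00; 64/64 used.
Total value = 312.00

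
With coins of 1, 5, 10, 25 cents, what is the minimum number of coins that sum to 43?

Greedy: take as many of the largest coin as possible, then repeat with the remainder.
43 − 1×25→18 − 1×10→8 − 1×5→3 − 3×1→0
Total coins = 1 + 1 + 1 + 3 = 6

6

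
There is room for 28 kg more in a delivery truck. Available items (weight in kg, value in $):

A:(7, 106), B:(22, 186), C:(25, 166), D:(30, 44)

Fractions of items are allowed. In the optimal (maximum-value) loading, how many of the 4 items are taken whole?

Sort by value per unit weight and fill in that order.
Order: A (106/7=15.14) > B (186/22=8.45) > C (166/25=6.64) > D (44/30=1.47)
Fill: take A (7 @ 106) → take 21/22 of B → 177.55; 28/28 used.
1 item(s) taken whole; one partial (take 21/22 of B).

1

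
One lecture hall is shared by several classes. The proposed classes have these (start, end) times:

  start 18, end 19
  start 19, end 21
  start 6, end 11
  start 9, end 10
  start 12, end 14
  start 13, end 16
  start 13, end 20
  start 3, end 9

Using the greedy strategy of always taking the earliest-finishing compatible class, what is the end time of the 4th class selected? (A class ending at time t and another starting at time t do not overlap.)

Sort by end time and greedily take each interval whose start is ≥ the last chosen end.
By end time: (3,9), (9,10), (6,11), (12,14), (13,16), (18,19), (13,20), (19,21).
Pick (3,9); next start ≥ 9 → (9,10); next start ≥ 10 → (12,14); next start ≥ 14 → (18,19); next start ≥ 19 → (19,21).
Selected: (3,9) (9,10) (12,14) (18,19) (19,21)

19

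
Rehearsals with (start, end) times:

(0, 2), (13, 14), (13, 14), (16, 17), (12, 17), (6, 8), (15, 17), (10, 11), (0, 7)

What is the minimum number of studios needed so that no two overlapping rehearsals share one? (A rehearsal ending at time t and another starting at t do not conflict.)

3

Count concurrent intervals with a sweep; the peak is the room count.
starts: [0, 0, 6, 10, 12, 13, 13, 15, 16]
ends:   [2, 7, 8, 11, 14, 14, 17, 17, 17]
s0→1 s0→2 e2→1 s6→2 e7→1 e8→0 s10→1 e11→0 s12→1 s13→2 s13→3  — peak 3.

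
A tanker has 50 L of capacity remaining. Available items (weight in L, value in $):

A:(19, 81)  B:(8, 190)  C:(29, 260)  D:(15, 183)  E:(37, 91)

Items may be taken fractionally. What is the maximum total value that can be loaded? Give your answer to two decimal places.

Greedy by value/weight ratio, highest first.
Order: B (190/8=23.75) > D (183/15=12.20) > C (260/29=8.97) > A (81/19=4.26) > E (91/37=2.46)
Fill: take B (8 @ 190) → take D (15 @ 183) → take 27/29 of C → 242.07; 50/50 used.
Total value = 615.07

615.07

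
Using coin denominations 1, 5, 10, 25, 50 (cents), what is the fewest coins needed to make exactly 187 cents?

Greedy: take as many of the largest coin as possible, then repeat with the remainder.
187 − 3×50→37 − 1×25→12 − 1×10→2 − 2×1→0
Total coins = 3 + 1 + 1 + 2 = 7

7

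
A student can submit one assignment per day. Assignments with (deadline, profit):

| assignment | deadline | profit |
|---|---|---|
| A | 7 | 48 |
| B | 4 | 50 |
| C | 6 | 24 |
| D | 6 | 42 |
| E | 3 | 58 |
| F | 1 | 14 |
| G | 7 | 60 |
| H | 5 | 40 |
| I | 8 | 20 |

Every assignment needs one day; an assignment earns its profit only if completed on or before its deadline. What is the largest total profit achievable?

Sort by profit descending; place each in the latest free slot ≤ its deadline.
Profit order: G=60 E=58 B=50 A=48 D=42 H=40 C=24 I=20 F=14
Assign: G→slot 7, E→slot 3, B→slot 4, A→slot 6, D→slot 5, H→slot 2, C→slot 1, I→slot 8, F skipped.
Slots: [1:C] [2:H] [3:E] [4:B] [5:D] [6:A] [7:G] [8:I]
Profit = 24 + 40 + 58 + 50 + 42 + 48 + 60 + 20 = 342

342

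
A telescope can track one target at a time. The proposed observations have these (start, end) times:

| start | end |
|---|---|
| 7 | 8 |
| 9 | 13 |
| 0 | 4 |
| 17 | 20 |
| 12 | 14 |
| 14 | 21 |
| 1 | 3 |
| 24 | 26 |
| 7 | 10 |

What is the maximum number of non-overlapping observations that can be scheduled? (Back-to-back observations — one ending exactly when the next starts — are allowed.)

By end time: (1,3), (0,4), (7,8), (7,10), (9,13), (12,14), (17,20), (14,21), (24,26).
Pick (1,3); next start ≥ 3 → (7,8); next start ≥ 8 → (9,13); next start ≥ 13 → (17,20); next start ≥ 20 → (24,26).
Selected 5 observations.

5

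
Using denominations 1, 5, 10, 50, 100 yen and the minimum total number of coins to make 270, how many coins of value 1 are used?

Greedy: take as many of the largest coin as possible, then repeat with the remainder.
270 = 2×100 + 1×50 + 2×10
Count of 1: 0

0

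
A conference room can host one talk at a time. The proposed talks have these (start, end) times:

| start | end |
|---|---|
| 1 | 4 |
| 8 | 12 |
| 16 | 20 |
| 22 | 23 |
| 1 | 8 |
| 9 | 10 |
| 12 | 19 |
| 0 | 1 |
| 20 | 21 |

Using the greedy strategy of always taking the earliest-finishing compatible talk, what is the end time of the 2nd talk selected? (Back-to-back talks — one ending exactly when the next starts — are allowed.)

By end time: (0,1), (1,4), (1,8), (9,10), (8,12), (12,19), (16,20), (20,21), (22,23).
Pick (0,1); next start ≥ 1 → (1,4); next start ≥ 4 → (9,10); next start ≥ 10 → (12,19); next start ≥ 19 → (20,21); next start ≥ 21 → (22,23).
Selected: (0,1) (1,4) (9,10) (12,19) (20,21) (22,23)

4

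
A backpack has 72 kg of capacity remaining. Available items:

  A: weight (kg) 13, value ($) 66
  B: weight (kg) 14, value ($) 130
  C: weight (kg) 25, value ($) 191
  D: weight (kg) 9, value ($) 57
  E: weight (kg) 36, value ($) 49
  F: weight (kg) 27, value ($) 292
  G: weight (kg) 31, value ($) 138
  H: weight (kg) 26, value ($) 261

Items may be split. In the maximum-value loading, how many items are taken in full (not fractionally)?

Order: F (292/27=10.81) > H (261/26=10.04) > B (130/14=9.29) > C (191/25=7.64) > D (57/9=6.33) > A (66/13=5.08) > G (138/31=4.45) > E (49/36=1.36)
Fill: take F (27 @ 292) → take H (26 @ 261) → take B (14 @ 130) → take 5/25 of C → 38.20; 72/72 used.
3 item(s) taken whole; one partial (take 5/25 of C).

3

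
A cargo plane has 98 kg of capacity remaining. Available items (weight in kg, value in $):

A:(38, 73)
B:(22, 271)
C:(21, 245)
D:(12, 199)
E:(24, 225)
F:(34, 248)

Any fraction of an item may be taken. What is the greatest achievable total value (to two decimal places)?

Order: D (199/12=16.58) > B (271/22=12.32) > C (245/21=11.67) > E (225/24=9.38) > F (248/34=7.29) > A (73/38=1.92)
Fill: take D (12 @ 199) → take B (22 @ 271) → take C (21 @ 245) → take E (24 @ 225) → take 19/34 of F → 138.59; 98/98 used.
Total value = 1078.59

1078.59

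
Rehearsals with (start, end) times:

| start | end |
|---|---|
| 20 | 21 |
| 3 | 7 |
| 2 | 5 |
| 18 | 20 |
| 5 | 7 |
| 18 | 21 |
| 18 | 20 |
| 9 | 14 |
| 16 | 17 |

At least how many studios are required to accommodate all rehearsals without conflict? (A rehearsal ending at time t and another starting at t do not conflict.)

Count concurrent intervals with a sweep; the peak is the room count.
starts: [2, 3, 5, 9, 16, 18, 18, 18, 20]
ends:   [5, 7, 7, 14, 17, 20, 20, 21, 21]
s2→1 s3→2 e5→1 s5→2 e7→1 e7→0 s9→1 e14→0 s16→1 e17→0 s18→1 s18→2 s18→3  — peak 3.

3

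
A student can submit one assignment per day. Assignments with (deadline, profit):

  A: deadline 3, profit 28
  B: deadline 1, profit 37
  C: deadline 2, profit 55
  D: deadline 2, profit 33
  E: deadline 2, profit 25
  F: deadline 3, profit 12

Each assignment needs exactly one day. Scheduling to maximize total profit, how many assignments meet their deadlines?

Profit order: C=55 B=37 D=33 A=28 E=25 F=12
Assign: C→slot 2, B→slot 1, D skipped, A→slot 3, E skipped, F skipped.
Slots: [1:B] [2:C] [3:A]
3 of 6 scheduled.

3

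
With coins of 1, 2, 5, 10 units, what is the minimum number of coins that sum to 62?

Greedy: take as many of the largest coin as possible, then repeat with the remainder.
62 = 6×10 + 1×2
Total coins = 6 + 1 = 7

7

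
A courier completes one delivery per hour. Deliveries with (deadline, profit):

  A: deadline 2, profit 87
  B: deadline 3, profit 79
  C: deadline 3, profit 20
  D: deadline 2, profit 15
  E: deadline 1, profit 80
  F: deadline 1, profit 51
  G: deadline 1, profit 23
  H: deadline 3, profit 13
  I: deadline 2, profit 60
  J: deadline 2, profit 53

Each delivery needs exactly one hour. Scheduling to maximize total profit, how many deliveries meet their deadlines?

Sort by profit descending; place each in the latest free slot ≤ its deadline.
By profit: A(d2,87), E(d1,80), B(d3,79), I(d2,60), J(d2,53), F(d1,51), G(d1,23), C(d3,20), D(d2,15), H(d3,13)
A→slot 2; E→slot 1; B→slot 3; I skipped; J skipped; F skipped; G skipped; C skipped; D skipped; H skipped.
3 of 10 scheduled.

3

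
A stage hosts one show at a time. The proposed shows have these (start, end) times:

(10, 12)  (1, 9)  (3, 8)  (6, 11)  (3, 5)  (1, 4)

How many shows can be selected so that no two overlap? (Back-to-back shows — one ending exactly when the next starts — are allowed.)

2

By end time: (1,4), (3,5), (3,8), (1,9), (6,11), (10,12).
Pick (1,4); next start ≥ 4 → (6,11).
Selected 2 shows.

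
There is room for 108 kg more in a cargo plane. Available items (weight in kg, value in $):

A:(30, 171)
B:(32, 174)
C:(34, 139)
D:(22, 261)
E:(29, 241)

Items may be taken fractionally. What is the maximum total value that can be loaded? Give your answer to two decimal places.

819.81

Greedy by value/weight ratio, highest first.
Order: D (261/22=11.86) > E (241/29=8.31) > A (171/30=5.70) > B (174/32=5.44) > C (139/34=4.09)
Fill: take D (22 @ 261) → take E (29 @ 241) → take A (30 @ 171) → take 27/32 of B → 146.81; 108/108 used.
Total value = 819.81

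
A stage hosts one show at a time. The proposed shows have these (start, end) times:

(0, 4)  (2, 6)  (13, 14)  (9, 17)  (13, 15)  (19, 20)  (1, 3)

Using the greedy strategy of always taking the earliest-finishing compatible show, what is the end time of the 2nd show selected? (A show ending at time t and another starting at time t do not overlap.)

Greedy by earliest finish: after sorting by end time, pick each interval compatible with the last pick.
Sorted by end: (1,3)  (0,4)  (2,6)  (13,14)  (13,15)  (9,17)  (19,20)
take (1,3); skip (2,6); take (13,14); take (19,20).
Selected: (1,3) (13,14) (19,20)

14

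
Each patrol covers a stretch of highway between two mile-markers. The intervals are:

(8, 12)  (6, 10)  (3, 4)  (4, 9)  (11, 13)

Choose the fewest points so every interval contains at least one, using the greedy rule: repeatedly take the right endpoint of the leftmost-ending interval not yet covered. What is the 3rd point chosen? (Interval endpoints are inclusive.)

13

Sort by right endpoint; whenever an interval is uncovered, place a point at its right end.
Sorted: [3,4] [4,9] [6,10] [8,12] [11,13]
{[3,4],[4,9]} hit by 4; {[6,10],[8,12]} hit by 10; {[11,13]} hit by 13.
Points: 4, 10, 13 (3 total).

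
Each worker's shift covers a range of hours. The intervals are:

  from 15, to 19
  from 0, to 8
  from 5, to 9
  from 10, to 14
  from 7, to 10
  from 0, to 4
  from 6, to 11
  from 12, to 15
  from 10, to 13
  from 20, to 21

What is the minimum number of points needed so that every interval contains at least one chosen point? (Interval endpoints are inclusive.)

Sort by right endpoint; whenever an interval is uncovered, place a point at its right end.
Sorted: [0,4] [0,8] [5,9] [7,10] [6,11] [10,13] [10,14] [12,15] [15,19] [20,21]
{[0,4],[0,8]} hit by 4; {[5,9],[7,10],[6,11]} hit by 9; {[10,13],[10,14],[12,15]} hit by 13; {[15,19]} hit by 19; {[20,21]} hit by 21.
Points: 4, 9, 13, 19, 21 (5 total).

5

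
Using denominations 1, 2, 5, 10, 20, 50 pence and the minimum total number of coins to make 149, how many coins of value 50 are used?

Greedy: take as many of the largest coin as possible, then repeat with the remainder.
149 − 2×50→49 − 2×20→9 − 1×5→4 − 2×2→0
Count of 50: 2

2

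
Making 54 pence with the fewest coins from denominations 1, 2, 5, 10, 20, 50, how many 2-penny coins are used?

2

Use the largest denomination that fits, subtract, and repeat.
54 − 1×50→4 − 2×2→0
Count of 2: 2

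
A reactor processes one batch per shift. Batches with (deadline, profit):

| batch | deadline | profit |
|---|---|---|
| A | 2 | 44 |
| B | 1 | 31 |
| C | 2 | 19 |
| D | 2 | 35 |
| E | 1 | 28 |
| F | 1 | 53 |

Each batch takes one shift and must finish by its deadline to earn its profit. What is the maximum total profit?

By profit: F(d1,53), A(d2,44), D(d2,35), B(d1,31), E(d1,28), C(d2,19)
F→slot 1; A→slot 2; D skipped; B skipped; E skipped; C skipped.
Profit = 53 + 44 = 97

97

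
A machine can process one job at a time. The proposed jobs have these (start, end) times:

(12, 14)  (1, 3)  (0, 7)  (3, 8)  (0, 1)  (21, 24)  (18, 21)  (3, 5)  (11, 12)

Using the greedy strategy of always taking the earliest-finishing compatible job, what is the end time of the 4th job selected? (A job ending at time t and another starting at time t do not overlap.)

12

Greedy by earliest finish: after sorting by end time, pick each interval compatible with the last pick.
Sorted by end: (0,1)  (1,3)  (3,5)  (0,7)  (3,8)  (11,12)  (12,14)  (18,21)  (21,24)
take (0,1); take (1,3); take (3,5); take (11,12); take (12,14); take (18,21); take (21,24).
Selected: (0,1) (1,3) (3,5) (11,12) (12,14) (18,21) (21,24)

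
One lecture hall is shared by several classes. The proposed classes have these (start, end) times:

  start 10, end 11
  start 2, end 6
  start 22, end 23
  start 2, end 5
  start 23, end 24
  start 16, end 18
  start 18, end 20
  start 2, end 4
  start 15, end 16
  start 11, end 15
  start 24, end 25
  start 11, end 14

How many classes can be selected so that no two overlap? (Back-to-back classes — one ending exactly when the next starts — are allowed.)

9

By end time: (2,4), (2,5), (2,6), (10,11), (11,14), (11,15), (15,16), (16,18), (18,20), (22,23), (23,24), (24,25).
Pick (2,4); next start ≥ 4 → (10,11); next start ≥ 11 → (11,14); next start ≥ 14 → (15,16); next start ≥ 16 → (16,18); next start ≥ 18 → (18,20); next start ≥ 20 → (22,23); next start ≥ 23 → (23,24); next start ≥ 24 → (24,25).
Selected 9 classes.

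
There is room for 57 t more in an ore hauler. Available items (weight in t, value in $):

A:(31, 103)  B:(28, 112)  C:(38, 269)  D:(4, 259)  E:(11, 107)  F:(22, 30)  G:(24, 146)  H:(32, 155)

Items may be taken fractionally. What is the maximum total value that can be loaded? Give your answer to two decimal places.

Sort by value per unit weight and fill in that order.
Ratios (sorted): D 64.75, E 9.73, C 7.08, G 6.08, H 4.84, B 4.00, A 3.32, F 1.36
take D (4 @ 259); take E (11 @ 107); take C (38 @ 269); take 4/24 of G → 24.33. Capacity used 57/57.
Total value = 659.33

659.33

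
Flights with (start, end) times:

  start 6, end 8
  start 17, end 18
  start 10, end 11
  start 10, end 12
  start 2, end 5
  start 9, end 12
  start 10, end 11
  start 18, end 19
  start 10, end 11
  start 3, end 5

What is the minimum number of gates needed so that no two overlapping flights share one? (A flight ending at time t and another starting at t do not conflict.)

5

Count concurrent intervals with a sweep; the peak is the room count.
Events (time:±→running): 2:+→1 3:+→2 5:-→1 5:-→0 6:+→1 8:-→0 9:+→1 10:+→2 10:+→3 10:+→4 10:+→5 … peak 5.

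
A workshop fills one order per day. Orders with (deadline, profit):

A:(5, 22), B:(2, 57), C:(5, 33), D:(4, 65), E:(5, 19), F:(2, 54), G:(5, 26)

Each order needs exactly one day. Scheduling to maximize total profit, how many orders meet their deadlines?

5

Take jobs in profit order; each goes to the latest open slot no later than its deadline.
Profit order: D=65 B=57 F=54 C=33 G=26 A=22 E=19
Assign: D→slot 4, B→slot 2, F→slot 1, C→slot 5, G→slot 3, A skipped, E skipped.
Slots: [1:F] [2:B] [3:G] [4:D] [5:C]
5 of 7 scheduled.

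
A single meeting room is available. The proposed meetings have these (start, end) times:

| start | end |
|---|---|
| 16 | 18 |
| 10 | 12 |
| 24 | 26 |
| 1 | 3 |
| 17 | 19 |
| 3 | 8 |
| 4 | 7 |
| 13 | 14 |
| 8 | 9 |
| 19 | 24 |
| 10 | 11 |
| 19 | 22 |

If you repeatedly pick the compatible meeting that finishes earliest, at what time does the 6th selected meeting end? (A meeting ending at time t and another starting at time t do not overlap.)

By end time: (1,3), (4,7), (3,8), (8,9), (10,11), (10,12), (13,14), (16,18), (17,19), (19,22), (19,24), (24,26).
Pick (1,3); next start ≥ 3 → (4,7); next start ≥ 7 → (8,9); next start ≥ 9 → (10,11); next start ≥ 11 → (13,14); next start ≥ 14 → (16,18); next start ≥ 18 → (19,22); next start ≥ 22 → (24,26).
Selected: (1,3) (4,7) (8,9) (10,11) (13,14) (16,18) (19,22) (24,26)

18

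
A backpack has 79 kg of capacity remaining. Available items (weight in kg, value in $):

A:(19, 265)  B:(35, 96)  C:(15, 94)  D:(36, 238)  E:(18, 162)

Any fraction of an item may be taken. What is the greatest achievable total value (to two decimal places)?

702.60

Greedy by value/weight ratio, highest first.
Order: A (265/19=13.95) > E (162/18=9.00) > D (238/36=6.61) > C (94/15=6.27) > B (96/35=2.74)
Fill: take A (19 @ 265) → take E (18 @ 162) → take D (36 @ 238) → take 6/15 of C → 37.60; 79/79 used.
Total value = 702.60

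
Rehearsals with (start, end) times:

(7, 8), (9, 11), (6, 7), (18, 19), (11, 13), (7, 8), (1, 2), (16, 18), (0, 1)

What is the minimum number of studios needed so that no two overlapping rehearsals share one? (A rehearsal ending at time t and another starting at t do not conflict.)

Count concurrent intervals with a sweep; the peak is the room count.
starts: [0, 1, 6, 7, 7, 9, 11, 16, 18]
ends:   [1, 2, 7, 8, 8, 11, 13, 18, 19]
s0→1 e1→0 s1→1 e2→0 s6→1 e7→0 s7→1 s7→2  — peak 2.

2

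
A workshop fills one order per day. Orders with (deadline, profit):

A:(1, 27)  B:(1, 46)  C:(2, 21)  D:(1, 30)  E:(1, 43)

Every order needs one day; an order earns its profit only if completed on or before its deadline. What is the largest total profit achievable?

67

By profit: B(d1,46), E(d1,43), D(d1,30), A(d1,27), C(d2,21)
B→slot 1; E skipped; D skipped; A skipped; C→slot 2.
Profit = 46 + 21 = 67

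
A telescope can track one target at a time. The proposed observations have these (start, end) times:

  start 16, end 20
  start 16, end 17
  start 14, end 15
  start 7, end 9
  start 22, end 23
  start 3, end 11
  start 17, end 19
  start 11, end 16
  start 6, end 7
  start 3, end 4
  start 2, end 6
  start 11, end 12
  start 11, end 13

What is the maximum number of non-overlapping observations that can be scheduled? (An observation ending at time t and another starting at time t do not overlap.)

8

Order by finish time; keep every interval that doesn't clash with the previous kept one.
By end time: (3,4), (2,6), (6,7), (7,9), (3,11), (11,12), (11,13), (14,15), (11,16), (16,17), (17,19), (16,20), (22,23).
Pick (3,4); next start ≥ 4 → (6,7); next start ≥ 7 → (7,9); next start ≥ 9 → (11,12); next start ≥ 12 → (14,15); next start ≥ 15 → (16,17); next start ≥ 17 → (17,19); next start ≥ 19 → (22,23).
Selected 8 observations.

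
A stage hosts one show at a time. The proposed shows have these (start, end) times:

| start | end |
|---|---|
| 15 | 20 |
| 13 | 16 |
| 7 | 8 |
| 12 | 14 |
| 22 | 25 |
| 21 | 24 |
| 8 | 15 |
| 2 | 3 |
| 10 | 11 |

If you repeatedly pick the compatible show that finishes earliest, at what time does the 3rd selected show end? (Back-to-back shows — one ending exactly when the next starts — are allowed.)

Greedy by earliest finish: after sorting by end time, pick each interval compatible with the last pick.
By end time: (2,3), (7,8), (10,11), (12,14), (8,15), (13,16), (15,20), (21,24), (22,25).
Pick (2,3); next start ≥ 3 → (7,8); next start ≥ 8 → (10,11); next start ≥ 11 → (12,14); next start ≥ 14 → (15,20); next start ≥ 20 → (21,24).
Selected: (2,3) (7,8) (10,11) (12,14) (15,20) (21,24)

11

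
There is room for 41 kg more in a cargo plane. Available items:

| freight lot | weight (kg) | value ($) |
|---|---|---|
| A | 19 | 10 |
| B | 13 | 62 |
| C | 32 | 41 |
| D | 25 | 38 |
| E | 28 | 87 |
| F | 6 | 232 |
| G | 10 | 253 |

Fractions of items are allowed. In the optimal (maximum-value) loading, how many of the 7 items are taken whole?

Sort by value per unit weight and fill in that order.
Order: F (232/6=38.67) > G (253/10=25.30) > B (62/13=4.77) > E (87/28=3.11) > D (38/25=1.52) > C (41/32=1.28) > A (10/19=0.53)
Fill: take F (6 @ 232) → take G (10 @ 253) → take B (13 @ 62) → take 12/28 of E → 37.29; 41/41 used.
3 item(s) taken whole; one partial (take 12/28 of E).

3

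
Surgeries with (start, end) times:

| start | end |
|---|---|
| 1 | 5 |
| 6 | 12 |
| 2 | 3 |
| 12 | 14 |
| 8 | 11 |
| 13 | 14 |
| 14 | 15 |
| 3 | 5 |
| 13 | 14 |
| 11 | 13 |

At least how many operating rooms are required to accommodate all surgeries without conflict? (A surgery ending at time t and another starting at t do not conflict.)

The answer is the maximum number of intervals overlapping at any instant.
starts: [1, 2, 3, 6, 8, 11, 12, 13, 13, 14]
ends:   [3, 5, 5, 11, 12, 13, 14, 14, 14, 15]
s1→1 s2→2 e3→1 s3→2 e5→1 e5→0 s6→1 s8→2 e11→1 s11→2 e12→1 s12→2 e13→1 s13→2 s13→3  — peak 3.

3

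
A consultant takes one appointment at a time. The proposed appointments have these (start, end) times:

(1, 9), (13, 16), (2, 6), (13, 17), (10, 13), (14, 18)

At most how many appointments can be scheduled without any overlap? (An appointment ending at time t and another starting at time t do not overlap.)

3

Greedy by earliest finish: after sorting by end time, pick each interval compatible with the last pick.
By end time: (2,6), (1,9), (10,13), (13,16), (13,17), (14,18).
Pick (2,6); next start ≥ 6 → (10,13); next start ≥ 13 → (13,16).
Selected 3 appointments.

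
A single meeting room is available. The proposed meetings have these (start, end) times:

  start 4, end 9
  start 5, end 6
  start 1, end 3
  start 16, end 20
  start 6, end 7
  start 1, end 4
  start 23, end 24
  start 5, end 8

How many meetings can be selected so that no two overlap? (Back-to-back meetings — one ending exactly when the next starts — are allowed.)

Sort by end time and greedily take each interval whose start is ≥ the last chosen end.
By end time: (1,3), (1,4), (5,6), (6,7), (5,8), (4,9), (16,20), (23,24).
Pick (1,3); next start ≥ 3 → (5,6); next start ≥ 6 → (6,7); next start ≥ 7 → (16,20); next start ≥ 20 → (23,24).
Selected 5 meetings.

5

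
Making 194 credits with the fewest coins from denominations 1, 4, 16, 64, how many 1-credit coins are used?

194 − 3×64→2 − 2×1→0
Count of 1: 2

2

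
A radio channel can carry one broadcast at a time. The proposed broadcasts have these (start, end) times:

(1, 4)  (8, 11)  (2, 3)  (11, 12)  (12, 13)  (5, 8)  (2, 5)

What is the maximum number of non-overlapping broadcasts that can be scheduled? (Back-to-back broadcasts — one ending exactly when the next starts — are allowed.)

By end time: (2,3), (1,4), (2,5), (5,8), (8,11), (11,12), (12,13).
Pick (2,3); next start ≥ 3 → (5,8); next start ≥ 8 → (8,11); next start ≥ 11 → (11,12); next start ≥ 12 → (12,13).
Selected 5 broadcasts.

5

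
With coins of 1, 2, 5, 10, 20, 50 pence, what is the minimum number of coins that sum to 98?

98 = 1×50 + 2×20 + 1×5 + 1×2 + 1×1
Total coins = 1 + 2 + 1 + 1 + 1 = 6

6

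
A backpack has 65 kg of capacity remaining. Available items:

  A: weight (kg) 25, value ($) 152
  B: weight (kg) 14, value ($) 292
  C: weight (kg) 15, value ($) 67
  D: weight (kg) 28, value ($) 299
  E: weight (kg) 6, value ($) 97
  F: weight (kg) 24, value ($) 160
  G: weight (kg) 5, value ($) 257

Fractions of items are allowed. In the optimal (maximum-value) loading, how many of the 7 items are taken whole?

4

Greedy by value/weight ratio, highest first.
Ratios (sorted): G 51.40, B 20.86, E 16.17, D 10.68, F 6.67, A 6.08, C 4.47
take G (5 @ 257); take B (14 @ 292); take E (6 @ 97); take D (28 @ 299); take 12/24 of F → 80.00. Capacity used 65/65.
4 item(s) taken whole; one partial (take 12/24 of F).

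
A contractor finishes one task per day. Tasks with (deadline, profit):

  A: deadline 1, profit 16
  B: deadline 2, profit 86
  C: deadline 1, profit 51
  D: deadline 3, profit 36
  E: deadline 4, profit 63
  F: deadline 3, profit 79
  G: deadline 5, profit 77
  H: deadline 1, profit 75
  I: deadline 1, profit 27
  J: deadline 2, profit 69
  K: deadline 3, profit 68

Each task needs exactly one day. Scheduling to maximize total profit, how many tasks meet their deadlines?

Sort by profit descending; place each in the latest free slot ≤ its deadline.
By profit: B(d2,86), F(d3,79), G(d5,77), H(d1,75), J(d2,69), K(d3,68), E(d4,63), C(d1,51), D(d3,36), I(d1,27), A(d1,16)
B→slot 2; F→slot 3; G→slot 5; H→slot 1; J skipped; K skipped; E→slot 4; C skipped; D skipped; I skipped; A skipped.
5 of 11 scheduled.

5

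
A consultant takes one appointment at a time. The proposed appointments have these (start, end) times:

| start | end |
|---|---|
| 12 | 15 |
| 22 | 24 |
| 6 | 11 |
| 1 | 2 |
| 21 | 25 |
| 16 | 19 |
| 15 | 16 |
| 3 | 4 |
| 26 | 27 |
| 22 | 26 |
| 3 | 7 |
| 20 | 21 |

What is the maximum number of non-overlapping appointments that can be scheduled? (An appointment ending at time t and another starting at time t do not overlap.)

Sort by end time and greedily take each interval whose start is ≥ the last chosen end.
By end time: (1,2), (3,4), (3,7), (6,11), (12,15), (15,16), (16,19), (20,21), (22,24), (21,25), (22,26), (26,27).
Pick (1,2); next start ≥ 2 → (3,4); next start ≥ 4 → (6,11); next start ≥ 11 → (12,15); next start ≥ 15 → (15,16); next start ≥ 16 → (16,19); next start ≥ 19 → (20,21); next start ≥ 21 → (22,24); next start ≥ 24 → (26,27).
Selected 9 appointments.

9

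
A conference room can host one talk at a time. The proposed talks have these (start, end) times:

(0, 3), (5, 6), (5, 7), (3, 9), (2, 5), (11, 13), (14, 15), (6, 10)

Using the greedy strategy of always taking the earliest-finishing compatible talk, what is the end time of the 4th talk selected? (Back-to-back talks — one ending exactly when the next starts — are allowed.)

13

Sorted by end: (0,3)  (2,5)  (5,6)  (5,7)  (3,9)  (6,10)  (11,13)  (14,15)
take (0,3); take (5,6); take (6,10); take (11,13); take (14,15).
Selected: (0,3) (5,6) (6,10) (11,13) (14,15)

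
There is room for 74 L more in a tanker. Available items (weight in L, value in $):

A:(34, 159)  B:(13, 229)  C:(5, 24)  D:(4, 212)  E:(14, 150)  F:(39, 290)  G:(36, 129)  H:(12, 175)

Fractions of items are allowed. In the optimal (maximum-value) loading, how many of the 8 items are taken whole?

4

Ratios (sorted): D 53.00, B 17.62, H 14.58, E 10.71, F 7.44, C 4.80, A 4.68, G 3.58
take D (4 @ 212); take B (13 @ 229); take H (12 @ 175); take E (14 @ 150); take 31/39 of F → 230.51. Capacity used 74/74.
4 item(s) taken whole; one partial (take 31/39 of F).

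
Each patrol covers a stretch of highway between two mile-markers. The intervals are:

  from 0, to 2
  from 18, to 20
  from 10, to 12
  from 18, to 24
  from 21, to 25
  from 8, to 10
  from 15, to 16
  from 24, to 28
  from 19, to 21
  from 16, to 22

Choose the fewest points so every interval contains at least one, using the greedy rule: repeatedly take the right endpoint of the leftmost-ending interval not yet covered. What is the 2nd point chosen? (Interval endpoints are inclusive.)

10

Process intervals by earliest right end; each time one isn't hit yet, stab at its right endpoint.
By right end: [0,2]  [8,10]  [10,12]  [15,16]  [18,20]  [19,21]  [16,22]  [18,24]  [21,25]  [24,28]
[0,2] uncovered → point at 2; [8,10] uncovered → point at 10; [15,16] uncovered → point at 16; [18,20] uncovered → point at 20; [21,25] uncovered → point at 25.
Points: 2, 10, 16, 20, 25 (5 total).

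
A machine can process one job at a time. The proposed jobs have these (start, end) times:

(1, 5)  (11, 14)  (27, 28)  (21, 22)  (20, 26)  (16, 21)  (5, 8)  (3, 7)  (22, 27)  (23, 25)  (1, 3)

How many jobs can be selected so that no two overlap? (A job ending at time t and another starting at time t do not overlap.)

7

Sort by end time and greedily take each interval whose start is ≥ the last chosen end.
Sorted by end: (1,3)  (1,5)  (3,7)  (5,8)  (11,14)  (16,21)  (21,22)  (23,25)  (20,26)  (22,27)  (27,28)
take (1,3); take (3,7); skip (5,8); take (11,14); take (16,21); take (21,22); take (23,25); take (27,28).
Selected 7 jobs.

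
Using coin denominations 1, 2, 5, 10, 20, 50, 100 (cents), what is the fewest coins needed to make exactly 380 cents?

6

Greedy: take as many of the largest coin as possible, then repeat with the remainder.
380 = 3×100 + 1×50 + 1×20 + 1×10
Total coins = 3 + 1 + 1 + 1 = 6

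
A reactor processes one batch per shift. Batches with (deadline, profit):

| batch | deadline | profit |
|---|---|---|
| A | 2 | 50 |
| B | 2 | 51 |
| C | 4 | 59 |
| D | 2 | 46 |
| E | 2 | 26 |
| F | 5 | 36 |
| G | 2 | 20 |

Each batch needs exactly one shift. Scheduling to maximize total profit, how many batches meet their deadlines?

4

Profit order: C=59 B=51 A=50 D=46 F=36 E=26 G=20
Assign: C→slot 4, B→slot 2, A→slot 1, D skipped, F→slot 5, E skipped, G skipped.
Slots: [1:A] [2:B] [4:C] [5:F]
4 of 7 scheduled.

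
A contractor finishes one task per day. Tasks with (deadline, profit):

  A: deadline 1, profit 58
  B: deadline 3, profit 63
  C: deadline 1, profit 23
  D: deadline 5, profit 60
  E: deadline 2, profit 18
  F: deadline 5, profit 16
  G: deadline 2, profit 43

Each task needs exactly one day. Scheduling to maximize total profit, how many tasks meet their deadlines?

Profit order: B=63 D=60 A=58 G=43 C=23 E=18 F=16
Assign: B→slot 3, D→slot 5, A→slot 1, G→slot 2, C skipped, E skipped, F→slot 4.
Slots: [1:A] [2:G] [3:B] [4:F] [5:D]
5 of 7 scheduled.

5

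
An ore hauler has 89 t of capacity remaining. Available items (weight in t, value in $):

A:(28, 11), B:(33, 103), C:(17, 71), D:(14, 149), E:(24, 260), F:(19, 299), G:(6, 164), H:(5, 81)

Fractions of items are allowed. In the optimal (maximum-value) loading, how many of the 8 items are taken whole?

Order: G (164/6=27.33) > H (81/5=16.20) > F (299/19=15.74) > E (260/24=10.83) > D (149/14=10.64) > C (71/17=4.18) > B (103/33=3.12) > A (11/28=0.39)
Fill: take G (6 @ 164) → take H (5 @ 81) → take F (19 @ 299) → take E (24 @ 260) → take D (14 @ 149) → take C (17 @ 71) → take 4/33 of B → 12.48; 89/89 used.
6 item(s) taken whole; one partial (take 4/33 of B).

6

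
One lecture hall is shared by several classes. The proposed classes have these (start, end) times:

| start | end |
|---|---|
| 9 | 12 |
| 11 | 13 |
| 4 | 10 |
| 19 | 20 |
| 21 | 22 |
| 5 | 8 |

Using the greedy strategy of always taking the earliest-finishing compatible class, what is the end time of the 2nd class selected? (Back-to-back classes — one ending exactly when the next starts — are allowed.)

12

Sort by end time and greedily take each interval whose start is ≥ the last chosen end.
By end time: (5,8), (4,10), (9,12), (11,13), (19,20), (21,22).
Pick (5,8); next start ≥ 8 → (9,12); next start ≥ 12 → (19,20); next start ≥ 20 → (21,22).
Selected: (5,8) (9,12) (19,20) (21,22)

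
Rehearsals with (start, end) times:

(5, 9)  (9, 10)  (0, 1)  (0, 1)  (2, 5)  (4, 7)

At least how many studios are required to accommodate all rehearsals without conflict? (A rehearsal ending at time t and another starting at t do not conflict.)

2

The answer is the maximum number of intervals overlapping at any instant.
starts: [0, 0, 2, 4, 5, 9]
ends:   [1, 1, 5, 7, 9, 10]
s0→1 s0→2  — peak 2.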